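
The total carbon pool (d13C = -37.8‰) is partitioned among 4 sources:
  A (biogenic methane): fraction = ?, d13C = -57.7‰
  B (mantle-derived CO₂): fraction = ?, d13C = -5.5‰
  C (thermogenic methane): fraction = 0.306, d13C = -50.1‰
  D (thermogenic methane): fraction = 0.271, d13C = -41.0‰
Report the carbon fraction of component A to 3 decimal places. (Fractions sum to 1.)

Let f_A and f_B be the unknown fractions; fractions sum to 1 so f_A + f_B = 0.423.
Mass balance: Σ fᵢ·δᵢ = δ_bulk ⇒ f_A·(-57.7) + f_B·(-5.5) = -37.8 − (-26.442) = -11.358
Substitute f_B = 0.423 − f_A:
f_A·(-57.7 − -5.5) = -11.358 − 0.423×(-5.5) = -9.032
f_A = -9.032 / -52.2 = 0.1730

0.173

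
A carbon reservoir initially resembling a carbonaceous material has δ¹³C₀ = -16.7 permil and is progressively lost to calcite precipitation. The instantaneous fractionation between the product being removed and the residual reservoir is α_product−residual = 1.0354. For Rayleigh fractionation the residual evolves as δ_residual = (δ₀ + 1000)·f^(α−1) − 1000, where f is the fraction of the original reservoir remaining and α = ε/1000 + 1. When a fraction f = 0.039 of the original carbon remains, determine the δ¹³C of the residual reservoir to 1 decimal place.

-123.4 permil

Rayleigh residual: δ_res = (δ₀ + 1000)·f^(α−1) − 1000
α − 1 = 0.03540
f^(α−1) = 0.039^(0.03540) = 0.891505
δ_res = (-16.7 + 1000) × 0.891505 − 1000 = 876.617 − 1000 = -123.38 permil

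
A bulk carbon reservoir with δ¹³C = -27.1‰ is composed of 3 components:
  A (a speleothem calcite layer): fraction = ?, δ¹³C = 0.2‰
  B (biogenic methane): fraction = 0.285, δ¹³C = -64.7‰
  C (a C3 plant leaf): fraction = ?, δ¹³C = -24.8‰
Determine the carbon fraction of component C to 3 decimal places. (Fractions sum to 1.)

0.352

Let f_C and f_A be the unknown fractions; fractions sum to 1 so f_C + f_A = 0.715.
Mass balance: Σ fᵢ·δᵢ = δ_bulk ⇒ f_C·(-24.8) + f_A·(0.2) = -27.1 − (-18.439) = -8.661
Substitute f_A = 0.715 − f_C:
f_C·(-24.8 − 0.2) = -8.661 − 0.715×(0.2) = -8.804
f_C = -8.804 / -25.0 = 0.3521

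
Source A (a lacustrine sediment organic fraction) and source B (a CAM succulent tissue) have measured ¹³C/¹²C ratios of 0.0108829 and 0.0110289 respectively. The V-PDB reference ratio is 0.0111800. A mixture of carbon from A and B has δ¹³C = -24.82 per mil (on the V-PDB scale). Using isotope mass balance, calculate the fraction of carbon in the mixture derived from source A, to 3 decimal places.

0.866

δ_A = (0.0108829/0.0111800 − 1)×1000 = (0.973426 − 1)×1000 = -26.574 per mil
δ_B = (0.0110289/0.0111800 − 1)×1000 = (0.986485 − 1)×1000 = -13.515 per mil
f_A = (δ_mix − δ_B)/(δ_A − δ_B) = (-24.82 − (-13.515))/(-26.574 − (-13.515))
f_A = -11.305 / -13.059 = 0.8657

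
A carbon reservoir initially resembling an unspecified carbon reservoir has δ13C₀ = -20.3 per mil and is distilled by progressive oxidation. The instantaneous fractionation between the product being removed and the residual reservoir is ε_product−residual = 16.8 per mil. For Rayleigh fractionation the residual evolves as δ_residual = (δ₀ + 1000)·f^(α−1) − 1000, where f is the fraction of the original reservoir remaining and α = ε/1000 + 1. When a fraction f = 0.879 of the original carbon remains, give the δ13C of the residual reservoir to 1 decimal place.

Rayleigh residual: δ_res = (δ₀ + 1000)·f^(α−1) − 1000
α = ε/1000 + 1 = 1.01680, so α − 1 = 0.01680
f^(α−1) = 0.879^(0.01680) = 0.997836
δ_res = (-20.3 + 1000) × 0.997836 − 1000 = 977.580 − 1000 = -22.42 per mil

-22.4 per mil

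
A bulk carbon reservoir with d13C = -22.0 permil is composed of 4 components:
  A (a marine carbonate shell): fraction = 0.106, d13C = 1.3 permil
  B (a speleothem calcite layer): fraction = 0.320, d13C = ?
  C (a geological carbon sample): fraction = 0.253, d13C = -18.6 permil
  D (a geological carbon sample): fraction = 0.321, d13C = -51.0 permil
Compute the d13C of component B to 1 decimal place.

-3.3 permil

Isotope mass balance: δ_bulk = Σ fᵢ·δᵢ.
-22.0 = 0.106×(1.3) + 0.320×δ_B + 0.253×(-18.6) + 0.321×(-51.0)
0.320·δ_B = -22.0 − (-20.939) = -1.061
δ_B = -1.061 / 0.320 = -3.32 permil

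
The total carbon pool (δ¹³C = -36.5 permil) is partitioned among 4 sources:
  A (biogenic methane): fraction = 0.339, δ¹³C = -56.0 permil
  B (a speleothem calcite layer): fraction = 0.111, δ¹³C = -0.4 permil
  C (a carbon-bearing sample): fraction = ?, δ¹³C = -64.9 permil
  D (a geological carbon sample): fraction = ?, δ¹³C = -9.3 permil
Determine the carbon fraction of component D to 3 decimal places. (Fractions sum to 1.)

0.328

Let f_D and f_C be the unknown fractions; fractions sum to 1 so f_D + f_C = 0.550.
Mass balance: Σ fᵢ·δᵢ = δ_bulk ⇒ f_D·(-9.3) + f_C·(-64.9) = -36.5 − (-19.028) = -17.472
Substitute f_C = 0.550 − f_D:
f_D·(-9.3 − -64.9) = -17.472 − 0.550×(-64.9) = 18.223
f_D = 18.223 / 55.6 = 0.3278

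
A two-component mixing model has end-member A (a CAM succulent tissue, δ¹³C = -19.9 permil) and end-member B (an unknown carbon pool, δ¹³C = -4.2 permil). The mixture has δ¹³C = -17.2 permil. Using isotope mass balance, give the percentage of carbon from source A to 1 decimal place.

82.8%

δ_mix = f_A·δ_A + (1 − f_A)·δ_B  ⇒  f_A = (δ_mix − δ_B)/(δ_A − δ_B)
f_A = (-17.2 − (-4.2)) / (-19.9 − (-4.2))
f_A = -13.0 / -15.7 = 0.8280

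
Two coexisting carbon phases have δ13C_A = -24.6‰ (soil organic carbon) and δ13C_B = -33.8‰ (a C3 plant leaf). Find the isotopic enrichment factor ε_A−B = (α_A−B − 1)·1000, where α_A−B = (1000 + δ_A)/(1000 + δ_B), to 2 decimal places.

α_A−B = (1000 + -24.6) / (1000 + -33.8) = 975.4 / 966.2 = 1.009522
ε_A−B = (1.009522 − 1) × 1000 = 9.522‰
(The approximation ε ≈ δ_A − δ_B would give 9.2‰.)

9.52‰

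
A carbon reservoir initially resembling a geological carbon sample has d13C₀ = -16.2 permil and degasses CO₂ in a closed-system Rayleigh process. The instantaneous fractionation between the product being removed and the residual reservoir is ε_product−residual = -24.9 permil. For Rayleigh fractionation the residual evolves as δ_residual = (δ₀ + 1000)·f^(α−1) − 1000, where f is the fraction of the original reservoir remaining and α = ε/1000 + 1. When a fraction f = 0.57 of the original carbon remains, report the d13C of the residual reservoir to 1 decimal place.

Rayleigh residual: δ_res = (δ₀ + 1000)·f^(α−1) − 1000
α = ε/1000 + 1 = 0.97510, so α − 1 = -0.02490
f^(α−1) = 0.57^(-0.02490) = 1.014095
δ_res = (-16.2 + 1000) × 1.014095 − 1000 = 997.667 − 1000 = -2.33 permil

-2.3 permil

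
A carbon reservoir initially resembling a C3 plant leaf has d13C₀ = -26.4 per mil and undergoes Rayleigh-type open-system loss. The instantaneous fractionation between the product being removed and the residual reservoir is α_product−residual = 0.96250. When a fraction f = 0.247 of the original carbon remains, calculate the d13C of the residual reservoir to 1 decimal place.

Rayleigh residual: δ_res = (δ₀ + 1000)·f^(α−1) − 1000
α − 1 = -0.03750
f^(α−1) = 0.247^(-0.03750) = 1.053838
δ_res = (-26.4 + 1000) × 1.053838 − 1000 = 1026.017 − 1000 = 26.02 per mil

26.0 per mil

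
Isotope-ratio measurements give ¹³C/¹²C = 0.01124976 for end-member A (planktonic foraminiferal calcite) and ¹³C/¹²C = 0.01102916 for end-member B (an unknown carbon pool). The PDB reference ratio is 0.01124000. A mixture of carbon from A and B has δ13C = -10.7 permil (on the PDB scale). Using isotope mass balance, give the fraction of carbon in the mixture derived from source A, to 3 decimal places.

δ_A = (0.01124976/0.01124000 − 1)×1000 = (1.000868 − 1)×1000 = 0.868 permil
δ_B = (0.01102916/0.01124000 − 1)×1000 = (0.981242 − 1)×1000 = -18.758 permil
f_A = (δ_mix − δ_B)/(δ_A − δ_B) = (-10.7 − (-18.758))/(0.868 − (-18.758))
f_A = 8.058 / 19.626 = 0.4106

0.411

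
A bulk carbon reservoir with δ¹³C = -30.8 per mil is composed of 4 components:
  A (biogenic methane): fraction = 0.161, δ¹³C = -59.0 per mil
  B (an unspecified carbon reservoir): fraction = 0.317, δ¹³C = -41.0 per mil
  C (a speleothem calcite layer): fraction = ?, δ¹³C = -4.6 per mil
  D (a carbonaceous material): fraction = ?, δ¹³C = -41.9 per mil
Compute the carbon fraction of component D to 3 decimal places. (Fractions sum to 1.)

Let f_D and f_C be the unknown fractions; fractions sum to 1 so f_D + f_C = 0.522.
Mass balance: Σ fᵢ·δᵢ = δ_bulk ⇒ f_D·(-41.9) + f_C·(-4.6) = -30.8 − (-22.496) = -8.304
Substitute f_C = 0.522 − f_D:
f_D·(-41.9 − -4.6) = -8.304 − 0.522×(-4.6) = -5.903
f_D = -5.903 / -37.3 = 0.1583

0.158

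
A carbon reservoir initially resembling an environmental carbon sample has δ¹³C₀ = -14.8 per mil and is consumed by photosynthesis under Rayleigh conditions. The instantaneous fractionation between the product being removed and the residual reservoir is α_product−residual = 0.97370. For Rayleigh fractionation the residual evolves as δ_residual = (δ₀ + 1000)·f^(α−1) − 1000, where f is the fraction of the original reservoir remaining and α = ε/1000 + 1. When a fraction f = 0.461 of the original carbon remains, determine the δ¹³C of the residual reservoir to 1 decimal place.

5.5 per mil

Rayleigh residual: δ_res = (δ₀ + 1000)·f^(α−1) − 1000
α − 1 = -0.02630
f^(α−1) = 0.461^(-0.02630) = 1.020574
δ_res = (-14.8 + 1000) × 1.020574 − 1000 = 1005.470 − 1000 = 5.47 per mil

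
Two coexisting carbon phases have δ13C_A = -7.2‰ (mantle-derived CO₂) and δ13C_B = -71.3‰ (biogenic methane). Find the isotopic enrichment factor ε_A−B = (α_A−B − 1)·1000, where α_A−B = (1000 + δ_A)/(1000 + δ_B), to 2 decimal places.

α_A−B = (1000 + -7.2) / (1000 + -71.3) = 992.8 / 928.7 = 1.069021
ε_A−B = (1.069021 − 1) × 1000 = 69.021‰
(The approximation ε ≈ δ_A − δ_B would give 64.1‰.)

69.02‰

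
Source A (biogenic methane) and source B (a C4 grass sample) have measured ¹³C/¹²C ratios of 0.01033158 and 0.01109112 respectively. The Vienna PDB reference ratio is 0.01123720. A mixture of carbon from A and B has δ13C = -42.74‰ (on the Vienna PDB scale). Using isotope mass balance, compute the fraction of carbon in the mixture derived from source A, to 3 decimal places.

δ_A = (0.01033158/0.01123720 − 1)×1000 = (0.919409 − 1)×1000 = -80.591‰
δ_B = (0.01109112/0.01123720 − 1)×1000 = (0.987000 − 1)×1000 = -13.000‰
f_A = (δ_mix − δ_B)/(δ_A − δ_B) = (-42.74 − (-13.000))/(-80.591 − (-13.000))
f_A = -29.740 / -67.592 = 0.4400

0.440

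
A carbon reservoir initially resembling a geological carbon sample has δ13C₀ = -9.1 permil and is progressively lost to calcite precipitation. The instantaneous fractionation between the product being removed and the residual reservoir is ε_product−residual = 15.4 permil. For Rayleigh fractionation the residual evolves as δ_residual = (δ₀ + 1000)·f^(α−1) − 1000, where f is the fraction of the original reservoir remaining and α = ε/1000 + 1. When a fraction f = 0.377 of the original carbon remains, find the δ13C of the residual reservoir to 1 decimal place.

-23.9 permil

Rayleigh residual: δ_res = (δ₀ + 1000)·f^(α−1) − 1000
α = ε/1000 + 1 = 1.01540, so α − 1 = 0.01540
f^(α−1) = 0.377^(0.01540) = 0.985089
δ_res = (-9.1 + 1000) × 0.985089 − 1000 = 976.125 − 1000 = -23.87 permil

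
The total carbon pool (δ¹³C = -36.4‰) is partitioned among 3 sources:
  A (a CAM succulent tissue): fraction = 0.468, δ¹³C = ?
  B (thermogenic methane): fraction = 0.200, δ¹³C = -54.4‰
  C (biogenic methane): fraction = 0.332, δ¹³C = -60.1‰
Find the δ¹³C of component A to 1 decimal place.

Isotope mass balance: δ_bulk = Σ fᵢ·δᵢ.
-36.4 = 0.468×δ_A + 0.200×(-54.4) + 0.332×(-60.1)
0.468·δ_A = -36.4 − (-30.833) = -5.567
δ_A = -5.567 / 0.468 = -11.89‰

-11.9‰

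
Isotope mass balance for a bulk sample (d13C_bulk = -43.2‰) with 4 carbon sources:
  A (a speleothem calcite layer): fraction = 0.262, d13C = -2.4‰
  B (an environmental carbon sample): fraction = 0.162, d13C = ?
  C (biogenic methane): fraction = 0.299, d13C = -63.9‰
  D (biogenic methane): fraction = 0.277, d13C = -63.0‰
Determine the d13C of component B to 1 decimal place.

Isotope mass balance: δ_bulk = Σ fᵢ·δᵢ.
-43.2 = 0.262×(-2.4) + 0.162×δ_B + 0.299×(-63.9) + 0.277×(-63.0)
0.162·δ_B = -43.2 − (-37.186) = -6.014
δ_B = -6.014 / 0.162 = -37.12‰

-37.1‰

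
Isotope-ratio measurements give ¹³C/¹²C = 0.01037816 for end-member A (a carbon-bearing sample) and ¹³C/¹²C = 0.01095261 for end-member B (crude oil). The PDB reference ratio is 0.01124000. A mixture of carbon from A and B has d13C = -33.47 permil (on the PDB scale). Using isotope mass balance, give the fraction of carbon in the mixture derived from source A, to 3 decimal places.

δ_A = (0.01037816/0.01124000 − 1)×1000 = (0.923324 − 1)×1000 = -76.676 permil
δ_B = (0.01095261/0.01124000 − 1)×1000 = (0.974431 − 1)×1000 = -25.569 permil
f_A = (δ_mix − δ_B)/(δ_A − δ_B) = (-33.47 − (-25.569))/(-76.676 − (-25.569))
f_A = -7.901 / -51.108 = 0.1546

0.155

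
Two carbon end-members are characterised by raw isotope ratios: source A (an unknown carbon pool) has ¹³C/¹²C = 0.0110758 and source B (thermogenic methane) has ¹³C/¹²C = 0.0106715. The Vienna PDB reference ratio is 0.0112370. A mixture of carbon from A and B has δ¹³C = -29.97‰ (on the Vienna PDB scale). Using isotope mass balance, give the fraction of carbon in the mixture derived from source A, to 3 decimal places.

δ_A = (0.0110758/0.0112370 − 1)×1000 = (0.985655 − 1)×1000 = -14.345‰
δ_B = (0.0106715/0.0112370 − 1)×1000 = (0.949675 − 1)×1000 = -50.325‰
f_A = (δ_mix − δ_B)/(δ_A − δ_B) = (-29.97 − (-50.325))/(-14.345 − (-50.325))
f_A = 20.355 / 35.979 = 0.5657

0.566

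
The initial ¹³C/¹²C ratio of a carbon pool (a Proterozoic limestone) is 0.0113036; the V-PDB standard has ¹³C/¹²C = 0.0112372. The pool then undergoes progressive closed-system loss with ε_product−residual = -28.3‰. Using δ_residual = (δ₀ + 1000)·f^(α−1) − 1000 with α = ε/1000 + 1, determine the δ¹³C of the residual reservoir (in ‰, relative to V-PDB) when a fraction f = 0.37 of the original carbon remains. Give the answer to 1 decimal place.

34.6‰

δ₀ = (0.0113036/0.0112372 − 1)×1000 = (1.005909 − 1)×1000 = 5.909‰
α − 1 = ε/1000 = -0.0283
f^(α−1) = 0.37^(-0.0283) = 1.028537
δ_res = (5.909 + 1000) × 1.028537 − 1000 = 1034.615 − 1000 = 34.61‰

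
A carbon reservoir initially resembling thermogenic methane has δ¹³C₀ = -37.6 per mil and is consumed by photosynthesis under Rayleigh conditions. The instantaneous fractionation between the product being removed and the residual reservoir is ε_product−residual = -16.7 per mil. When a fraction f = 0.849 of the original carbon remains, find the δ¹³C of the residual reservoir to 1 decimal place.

Rayleigh residual: δ_res = (δ₀ + 1000)·f^(α−1) − 1000
α = ε/1000 + 1 = 0.98330, so α − 1 = -0.01670
f^(α−1) = 0.849^(-0.01670) = 1.002737
δ_res = (-37.6 + 1000) × 1.002737 − 1000 = 965.035 − 1000 = -34.97 per mil

-35.0 per mil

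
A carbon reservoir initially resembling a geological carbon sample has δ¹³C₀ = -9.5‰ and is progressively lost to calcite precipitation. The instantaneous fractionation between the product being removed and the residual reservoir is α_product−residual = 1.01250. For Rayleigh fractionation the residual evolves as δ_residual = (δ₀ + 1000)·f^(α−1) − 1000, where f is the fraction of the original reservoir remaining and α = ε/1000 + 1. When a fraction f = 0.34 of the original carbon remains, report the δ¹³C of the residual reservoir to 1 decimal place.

Rayleigh residual: δ_res = (δ₀ + 1000)·f^(α−1) − 1000
α − 1 = 0.01250
f^(α−1) = 0.34^(0.01250) = 0.986605
δ_res = (-9.5 + 1000) × 0.986605 − 1000 = 977.233 − 1000 = -22.77‰

-22.8‰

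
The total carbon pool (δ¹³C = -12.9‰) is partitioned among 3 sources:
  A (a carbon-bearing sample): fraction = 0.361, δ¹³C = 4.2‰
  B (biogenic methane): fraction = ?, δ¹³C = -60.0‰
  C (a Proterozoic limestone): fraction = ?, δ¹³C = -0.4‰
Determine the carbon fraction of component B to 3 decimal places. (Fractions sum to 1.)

0.238

Let f_B and f_C be the unknown fractions; fractions sum to 1 so f_B + f_C = 0.639.
Mass balance: Σ fᵢ·δᵢ = δ_bulk ⇒ f_B·(-60.0) + f_C·(-0.4) = -12.9 − (1.516) = -14.416
Substitute f_C = 0.639 − f_B:
f_B·(-60.0 − -0.4) = -14.416 − 0.639×(-0.4) = -14.161
f_B = -14.161 / -59.6 = 0.2376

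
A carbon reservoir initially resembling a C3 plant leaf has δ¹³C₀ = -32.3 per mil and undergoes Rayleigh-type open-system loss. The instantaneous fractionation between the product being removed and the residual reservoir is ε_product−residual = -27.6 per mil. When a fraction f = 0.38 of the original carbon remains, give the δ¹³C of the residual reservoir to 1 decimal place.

-6.1 per mil

Rayleigh residual: δ_res = (δ₀ + 1000)·f^(α−1) − 1000
α = ε/1000 + 1 = 0.97240, so α − 1 = -0.02760
f^(α−1) = 0.38^(-0.02760) = 1.027065
δ_res = (-32.3 + 1000) × 1.027065 − 1000 = 993.891 − 1000 = -6.11 per mil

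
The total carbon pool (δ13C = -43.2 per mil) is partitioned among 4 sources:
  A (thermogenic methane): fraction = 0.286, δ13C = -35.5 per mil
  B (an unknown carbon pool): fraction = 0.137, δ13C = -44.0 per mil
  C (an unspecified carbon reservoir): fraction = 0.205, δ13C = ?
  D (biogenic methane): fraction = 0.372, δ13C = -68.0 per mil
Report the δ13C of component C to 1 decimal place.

-8.4 per mil

Isotope mass balance: δ_bulk = Σ fᵢ·δᵢ.
-43.2 = 0.286×(-35.5) + 0.137×(-44.0) + 0.205×δ_C + 0.372×(-68.0)
0.205·δ_C = -43.2 − (-41.477) = -1.723
δ_C = -1.723 / 0.205 = -8.40 per mil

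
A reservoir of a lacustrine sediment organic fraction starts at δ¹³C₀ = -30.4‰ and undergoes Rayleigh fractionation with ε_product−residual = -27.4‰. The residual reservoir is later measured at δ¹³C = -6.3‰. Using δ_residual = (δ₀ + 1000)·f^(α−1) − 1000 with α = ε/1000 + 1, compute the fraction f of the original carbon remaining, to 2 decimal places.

α − 1 = ε/1000 = -0.0274
(δ_res + 1000)/(δ₀ + 1000) = (-6.3 + 1000)/(-30.4 + 1000) = 993.7/969.6 = 1.024856
f = 1.024856^(1/-0.0274) = exp(ln(1.024856)/-0.0274) = exp(0.02455/-0.0274)
f = exp(-0.8960) = 0.4082

0.41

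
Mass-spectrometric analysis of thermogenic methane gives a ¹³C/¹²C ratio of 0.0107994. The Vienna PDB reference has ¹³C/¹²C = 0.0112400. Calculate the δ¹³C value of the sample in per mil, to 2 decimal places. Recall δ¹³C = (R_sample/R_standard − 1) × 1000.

-39.20 per mil

δ¹³C = (R_sample / R_standard − 1) × 1000
R_sample / R_standard = 0.0107994 / 0.0112400 = 0.960801
δ¹³C = (0.960801 − 1) × 1000 = -39.199 per mil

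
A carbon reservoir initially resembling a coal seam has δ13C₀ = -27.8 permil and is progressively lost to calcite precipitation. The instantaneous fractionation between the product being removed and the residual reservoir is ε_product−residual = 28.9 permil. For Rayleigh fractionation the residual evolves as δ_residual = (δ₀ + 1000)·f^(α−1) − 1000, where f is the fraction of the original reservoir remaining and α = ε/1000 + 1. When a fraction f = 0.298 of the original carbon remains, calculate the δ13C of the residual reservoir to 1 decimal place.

Rayleigh residual: δ_res = (δ₀ + 1000)·f^(α−1) − 1000
α = ε/1000 + 1 = 1.02890, so α − 1 = 0.02890
f^(α−1) = 0.298^(0.02890) = 0.965617
δ_res = (-27.8 + 1000) × 0.965617 − 1000 = 938.773 − 1000 = -61.23 permil

-61.2 permil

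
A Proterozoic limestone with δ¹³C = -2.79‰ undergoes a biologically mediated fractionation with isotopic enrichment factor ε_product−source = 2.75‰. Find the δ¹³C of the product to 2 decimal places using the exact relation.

To first order, δ_product ≈ δ_source + ε = -0.04‰.
Exactly, δ_product = (δ_source + 1000)·(ε/1000 + 1) − 1000.
δ_product = (-2.79 + 1000) × (2.75/1000 + 1) − 1000
δ_product = -0.048‰

-0.05‰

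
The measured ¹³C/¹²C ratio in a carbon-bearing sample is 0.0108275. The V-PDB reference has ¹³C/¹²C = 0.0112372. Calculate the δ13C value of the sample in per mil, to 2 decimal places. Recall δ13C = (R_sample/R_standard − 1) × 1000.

δ13C = (R_sample / R_standard − 1) × 1000
R_sample / R_standard = 0.0108275 / 0.0112372 = 0.963541
δ13C = (0.963541 − 1) × 1000 = -36.459 per mil

-36.46 per mil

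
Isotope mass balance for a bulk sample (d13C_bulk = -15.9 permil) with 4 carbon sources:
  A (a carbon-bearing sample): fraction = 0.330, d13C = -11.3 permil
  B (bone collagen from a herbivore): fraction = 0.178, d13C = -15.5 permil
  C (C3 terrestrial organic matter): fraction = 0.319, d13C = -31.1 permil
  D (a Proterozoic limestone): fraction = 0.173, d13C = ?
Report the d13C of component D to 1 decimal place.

2.9 permil

Isotope mass balance: δ_bulk = Σ fᵢ·δᵢ.
-15.9 = 0.330×(-11.3) + 0.178×(-15.5) + 0.319×(-31.1) + 0.173×δ_D
0.173·δ_D = -15.9 − (-16.409) = 0.509
δ_D = 0.509 / 0.173 = 2.94 permil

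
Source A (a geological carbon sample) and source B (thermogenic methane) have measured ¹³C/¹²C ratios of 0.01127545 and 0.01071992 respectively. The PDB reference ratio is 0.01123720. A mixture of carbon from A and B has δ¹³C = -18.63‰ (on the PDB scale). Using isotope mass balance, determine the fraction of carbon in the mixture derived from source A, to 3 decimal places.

δ_A = (0.01127545/0.01123720 − 1)×1000 = (1.003404 − 1)×1000 = 3.404‰
δ_B = (0.01071992/0.01123720 − 1)×1000 = (0.953967 − 1)×1000 = -46.033‰
f_A = (δ_mix − δ_B)/(δ_A − δ_B) = (-18.63 − (-46.033))/(3.404 − (-46.033))
f_A = 27.403 / 49.437 = 0.5543

0.554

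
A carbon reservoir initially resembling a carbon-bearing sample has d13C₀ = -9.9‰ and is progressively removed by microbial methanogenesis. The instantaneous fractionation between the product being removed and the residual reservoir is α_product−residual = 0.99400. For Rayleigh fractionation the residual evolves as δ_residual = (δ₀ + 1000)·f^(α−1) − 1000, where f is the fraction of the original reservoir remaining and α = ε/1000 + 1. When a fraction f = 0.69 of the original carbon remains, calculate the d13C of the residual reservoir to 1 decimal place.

Rayleigh residual: δ_res = (δ₀ + 1000)·f^(α−1) − 1000
α − 1 = -0.00600
f^(α−1) = 0.69^(-0.00600) = 1.002229
δ_res = (-9.9 + 1000) × 1.002229 − 1000 = 992.307 − 1000 = -7.69‰

-7.7‰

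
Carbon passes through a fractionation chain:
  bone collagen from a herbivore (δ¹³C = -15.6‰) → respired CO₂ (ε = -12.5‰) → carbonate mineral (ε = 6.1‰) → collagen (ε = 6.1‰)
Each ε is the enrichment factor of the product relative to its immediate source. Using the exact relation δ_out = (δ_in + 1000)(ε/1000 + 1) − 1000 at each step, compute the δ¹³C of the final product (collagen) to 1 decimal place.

step 1: δ = (-15.60 + 1000)·(-12.5/1000 + 1) − 1000 = -27.90‰
step 2: δ = (-27.90 + 1000)·(6.1/1000 + 1) − 1000 = -21.98‰
step 3: δ = (-21.98 + 1000)·(6.1/1000 + 1) − 1000 = -16.01‰

-16.0‰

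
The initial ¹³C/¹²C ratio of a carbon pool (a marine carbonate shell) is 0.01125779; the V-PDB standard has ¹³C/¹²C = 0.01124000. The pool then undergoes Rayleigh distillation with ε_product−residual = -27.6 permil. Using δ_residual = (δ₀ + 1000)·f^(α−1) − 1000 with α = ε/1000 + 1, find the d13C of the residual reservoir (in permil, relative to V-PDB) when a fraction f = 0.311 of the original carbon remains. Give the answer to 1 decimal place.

δ₀ = (0.01125779/0.01124000 − 1)×1000 = (1.001583 − 1)×1000 = 1.583 permil
α − 1 = ε/1000 = -0.0276
f^(α−1) = 0.311^(-0.0276) = 1.032761
δ_res = (1.583 + 1000) × 1.032761 − 1000 = 1034.396 − 1000 = 34.40 permil

34.4 permil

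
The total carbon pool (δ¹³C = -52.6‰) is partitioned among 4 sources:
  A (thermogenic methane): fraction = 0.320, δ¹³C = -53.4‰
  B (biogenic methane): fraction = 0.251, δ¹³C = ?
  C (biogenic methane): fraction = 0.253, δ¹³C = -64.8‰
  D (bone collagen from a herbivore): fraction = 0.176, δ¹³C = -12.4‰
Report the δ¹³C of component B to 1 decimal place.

Isotope mass balance: δ_bulk = Σ fᵢ·δᵢ.
-52.6 = 0.320×(-53.4) + 0.251×δ_B + 0.253×(-64.8) + 0.176×(-12.4)
0.251·δ_B = -52.6 − (-35.665) = -16.935
δ_B = -16.935 / 0.251 = -67.47‰

-67.5‰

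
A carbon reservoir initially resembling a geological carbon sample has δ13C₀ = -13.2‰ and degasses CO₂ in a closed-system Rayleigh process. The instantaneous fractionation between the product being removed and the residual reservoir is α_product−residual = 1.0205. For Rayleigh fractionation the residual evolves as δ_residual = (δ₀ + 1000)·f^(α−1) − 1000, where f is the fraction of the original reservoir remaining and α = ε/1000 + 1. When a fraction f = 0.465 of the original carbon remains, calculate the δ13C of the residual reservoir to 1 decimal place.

Rayleigh residual: δ_res = (δ₀ + 1000)·f^(α−1) − 1000
α − 1 = 0.02050
f^(α−1) = 0.465^(0.02050) = 0.984425
δ_res = (-13.2 + 1000) × 0.984425 − 1000 = 971.431 − 1000 = -28.57‰

-28.6‰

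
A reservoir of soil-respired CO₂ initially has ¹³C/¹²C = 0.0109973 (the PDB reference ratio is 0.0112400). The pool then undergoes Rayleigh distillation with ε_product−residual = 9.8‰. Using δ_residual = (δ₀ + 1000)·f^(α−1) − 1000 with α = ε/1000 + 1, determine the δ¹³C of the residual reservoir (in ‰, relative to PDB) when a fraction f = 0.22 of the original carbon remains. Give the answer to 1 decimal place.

-36.0‰

δ₀ = (0.0109973/0.0112400 − 1)×1000 = (0.978407 − 1)×1000 = -21.593‰
α − 1 = ε/1000 = 0.0098
f^(α−1) = 0.22^(0.0098) = 0.985271
δ_res = (-21.593 + 1000) × 0.985271 − 1000 = 963.997 − 1000 = -36.00‰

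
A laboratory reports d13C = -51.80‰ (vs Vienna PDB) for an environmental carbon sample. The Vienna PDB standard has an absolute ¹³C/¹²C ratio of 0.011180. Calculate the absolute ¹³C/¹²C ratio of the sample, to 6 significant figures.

R_sample = R_standard × (d13C/1000 + 1)
R_sample = 0.011180 × (-51.80/1000 + 1) = 0.011180 × 0.948200
R_sample = 0.0106009

0.0106009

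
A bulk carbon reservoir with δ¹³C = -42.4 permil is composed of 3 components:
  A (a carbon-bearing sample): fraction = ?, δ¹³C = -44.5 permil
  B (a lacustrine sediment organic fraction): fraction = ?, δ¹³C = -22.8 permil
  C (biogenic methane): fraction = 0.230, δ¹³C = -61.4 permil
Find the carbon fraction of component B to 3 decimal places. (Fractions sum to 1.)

0.276

Let f_B and f_A be the unknown fractions; fractions sum to 1 so f_B + f_A = 0.770.
Mass balance: Σ fᵢ·δᵢ = δ_bulk ⇒ f_B·(-22.8) + f_A·(-44.5) = -42.4 − (-14.122) = -28.278
Substitute f_A = 0.770 − f_B:
f_B·(-22.8 − -44.5) = -28.278 − 0.770×(-44.5) = 5.987
f_B = 5.987 / 21.7 = 0.2759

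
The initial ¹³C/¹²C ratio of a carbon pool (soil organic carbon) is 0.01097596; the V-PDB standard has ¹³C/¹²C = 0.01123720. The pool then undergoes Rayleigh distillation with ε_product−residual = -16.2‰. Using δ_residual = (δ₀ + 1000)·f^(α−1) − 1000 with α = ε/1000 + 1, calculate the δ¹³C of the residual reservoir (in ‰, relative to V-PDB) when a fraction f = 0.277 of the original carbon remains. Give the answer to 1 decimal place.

δ₀ = (0.01097596/0.01123720 − 1)×1000 = (0.976752 − 1)×1000 = -23.248‰
α − 1 = ε/1000 = -0.0162
f^(α−1) = 0.277^(-0.0162) = 1.021014
δ_res = (-23.248 + 1000) × 1.021014 − 1000 = 997.278 − 1000 = -2.72‰

-2.7‰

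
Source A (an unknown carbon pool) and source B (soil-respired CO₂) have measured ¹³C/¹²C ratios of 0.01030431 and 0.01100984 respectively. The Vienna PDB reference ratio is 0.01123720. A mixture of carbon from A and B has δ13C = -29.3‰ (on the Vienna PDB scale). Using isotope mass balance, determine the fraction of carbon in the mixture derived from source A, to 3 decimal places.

δ_A = (0.01030431/0.01123720 − 1)×1000 = (0.916982 − 1)×1000 = -83.018‰
δ_B = (0.01100984/0.01123720 − 1)×1000 = (0.979767 − 1)×1000 = -20.233‰
f_A = (δ_mix − δ_B)/(δ_A − δ_B) = (-29.3 − (-20.233))/(-83.018 − (-20.233))
f_A = -9.067 / -62.785 = 0.1444

0.144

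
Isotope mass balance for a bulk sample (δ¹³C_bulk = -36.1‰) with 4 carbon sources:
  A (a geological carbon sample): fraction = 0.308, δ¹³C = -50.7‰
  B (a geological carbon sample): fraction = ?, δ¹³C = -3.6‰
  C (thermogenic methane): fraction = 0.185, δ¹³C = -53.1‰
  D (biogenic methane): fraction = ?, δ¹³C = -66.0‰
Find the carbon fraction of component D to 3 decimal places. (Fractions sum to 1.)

Let f_D and f_B be the unknown fractions; fractions sum to 1 so f_D + f_B = 0.507.
Mass balance: Σ fᵢ·δᵢ = δ_bulk ⇒ f_D·(-66.0) + f_B·(-3.6) = -36.1 − (-25.439) = -10.661
Substitute f_B = 0.507 − f_D:
f_D·(-66.0 − -3.6) = -10.661 − 0.507×(-3.6) = -8.836
f_D = -8.836 / -62.4 = 0.1416

0.142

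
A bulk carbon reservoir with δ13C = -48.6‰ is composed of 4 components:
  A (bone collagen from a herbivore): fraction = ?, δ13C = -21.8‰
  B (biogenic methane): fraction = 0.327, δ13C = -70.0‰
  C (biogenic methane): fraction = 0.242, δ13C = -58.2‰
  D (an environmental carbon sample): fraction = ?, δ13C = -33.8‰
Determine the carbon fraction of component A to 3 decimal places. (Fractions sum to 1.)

Let f_A and f_D be the unknown fractions; fractions sum to 1 so f_A + f_D = 0.431.
Mass balance: Σ fᵢ·δᵢ = δ_bulk ⇒ f_A·(-21.8) + f_D·(-33.8) = -48.6 − (-36.974) = -11.626
Substitute f_D = 0.431 − f_A:
f_A·(-21.8 − -33.8) = -11.626 − 0.431×(-33.8) = 2.942
f_A = 2.942 / 12.0 = 0.2452

0.245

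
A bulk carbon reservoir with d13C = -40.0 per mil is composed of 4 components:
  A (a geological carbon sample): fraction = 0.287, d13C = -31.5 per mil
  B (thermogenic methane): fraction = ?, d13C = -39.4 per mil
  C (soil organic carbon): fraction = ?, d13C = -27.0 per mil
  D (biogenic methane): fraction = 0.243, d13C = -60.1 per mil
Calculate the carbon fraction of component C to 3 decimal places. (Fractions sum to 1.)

Let f_C and f_B be the unknown fractions; fractions sum to 1 so f_C + f_B = 0.470.
Mass balance: Σ fᵢ·δᵢ = δ_bulk ⇒ f_C·(-27.0) + f_B·(-39.4) = -40.0 − (-23.645) = -16.355
Substitute f_B = 0.470 − f_C:
f_C·(-27.0 − -39.4) = -16.355 − 0.470×(-39.4) = 2.163
f_C = 2.163 / 12.4 = 0.1744

0.174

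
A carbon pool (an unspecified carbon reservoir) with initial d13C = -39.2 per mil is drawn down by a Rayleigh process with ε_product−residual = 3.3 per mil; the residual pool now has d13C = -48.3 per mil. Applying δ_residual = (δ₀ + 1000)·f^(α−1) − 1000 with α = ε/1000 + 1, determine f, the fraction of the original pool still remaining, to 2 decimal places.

0.06

α − 1 = ε/1000 = 0.0033
(δ_res + 1000)/(δ₀ + 1000) = (-48.3 + 1000)/(-39.2 + 1000) = 951.7/960.8 = 0.990529
f = 0.990529^(1/0.0033) = exp(ln(0.990529)/0.0033) = exp(-0.00952/0.0033)
f = exp(-2.8838) = 0.0559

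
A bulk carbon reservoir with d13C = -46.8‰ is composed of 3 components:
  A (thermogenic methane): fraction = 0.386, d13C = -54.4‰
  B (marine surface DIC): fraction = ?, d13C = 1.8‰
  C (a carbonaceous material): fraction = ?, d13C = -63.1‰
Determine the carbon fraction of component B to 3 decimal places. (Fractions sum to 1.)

0.199

Let f_B and f_C be the unknown fractions; fractions sum to 1 so f_B + f_C = 0.614.
Mass balance: Σ fᵢ·δᵢ = δ_bulk ⇒ f_B·(1.8) + f_C·(-63.1) = -46.8 − (-20.998) = -25.802
Substitute f_C = 0.614 − f_B:
f_B·(1.8 − -63.1) = -25.802 − 0.614×(-63.1) = 12.942
f_B = 12.942 / 64.9 = 0.1994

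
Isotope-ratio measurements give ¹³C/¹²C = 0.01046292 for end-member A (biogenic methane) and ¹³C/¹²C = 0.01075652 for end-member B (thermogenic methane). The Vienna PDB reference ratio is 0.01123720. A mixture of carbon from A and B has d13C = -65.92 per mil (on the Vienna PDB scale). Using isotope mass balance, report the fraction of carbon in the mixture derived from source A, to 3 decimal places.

δ_A = (0.01046292/0.01123720 − 1)×1000 = (0.931097 − 1)×1000 = -68.903 per mil
δ_B = (0.01075652/0.01123720 − 1)×1000 = (0.957224 − 1)×1000 = -42.776 per mil
f_A = (δ_mix − δ_B)/(δ_A − δ_B) = (-65.92 − (-42.776))/(-68.903 − (-42.776))
f_A = -23.144 / -26.128 = 0.8858

0.886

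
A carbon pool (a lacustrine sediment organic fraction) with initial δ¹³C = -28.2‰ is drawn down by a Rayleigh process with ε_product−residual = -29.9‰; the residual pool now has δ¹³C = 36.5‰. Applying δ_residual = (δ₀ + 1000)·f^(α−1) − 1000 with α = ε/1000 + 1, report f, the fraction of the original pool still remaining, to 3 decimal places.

0.116

α − 1 = ε/1000 = -0.0299
(δ_res + 1000)/(δ₀ + 1000) = (36.5 + 1000)/(-28.2 + 1000) = 1036.5/971.8 = 1.066577
f = 1.066577^(1/-0.0299) = exp(ln(1.066577)/-0.0299) = exp(0.06445/-0.0299)
f = exp(-2.1557) = 0.1158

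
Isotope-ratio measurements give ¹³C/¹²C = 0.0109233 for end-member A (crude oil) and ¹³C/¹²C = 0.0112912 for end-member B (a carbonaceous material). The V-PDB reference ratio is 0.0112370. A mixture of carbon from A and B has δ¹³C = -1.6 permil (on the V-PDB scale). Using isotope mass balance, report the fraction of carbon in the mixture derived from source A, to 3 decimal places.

0.196

δ_A = (0.0109233/0.0112370 − 1)×1000 = (0.972083 − 1)×1000 = -27.917 permil
δ_B = (0.0112912/0.0112370 − 1)×1000 = (1.004823 − 1)×1000 = 4.823 permil
f_A = (δ_mix − δ_B)/(δ_A − δ_B) = (-1.6 − (4.823))/(-27.917 − (4.823))
f_A = -6.423 / -32.740 = 0.1962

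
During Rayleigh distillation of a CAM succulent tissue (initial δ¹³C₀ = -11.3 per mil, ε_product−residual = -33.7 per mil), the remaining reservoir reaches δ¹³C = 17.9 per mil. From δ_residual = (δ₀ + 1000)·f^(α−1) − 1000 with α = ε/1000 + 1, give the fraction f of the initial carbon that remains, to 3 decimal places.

α − 1 = ε/1000 = -0.0337
(δ_res + 1000)/(δ₀ + 1000) = (17.9 + 1000)/(-11.3 + 1000) = 1017.9/988.7 = 1.029534
f = 1.029534^(1/-0.0337) = exp(ln(1.029534)/-0.0337) = exp(0.02911/-0.0337)
f = exp(-0.8637) = 0.4216

0.422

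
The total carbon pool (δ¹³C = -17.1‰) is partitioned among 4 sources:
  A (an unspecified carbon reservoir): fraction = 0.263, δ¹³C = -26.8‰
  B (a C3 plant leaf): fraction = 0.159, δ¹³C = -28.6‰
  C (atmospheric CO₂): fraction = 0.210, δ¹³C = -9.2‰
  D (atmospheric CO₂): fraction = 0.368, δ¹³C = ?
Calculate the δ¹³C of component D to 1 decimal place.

Isotope mass balance: δ_bulk = Σ fᵢ·δᵢ.
-17.1 = 0.263×(-26.8) + 0.159×(-28.6) + 0.210×(-9.2) + 0.368×δ_D
0.368·δ_D = -17.1 − (-13.528) = -3.572
δ_D = -3.572 / 0.368 = -9.71‰

-9.7‰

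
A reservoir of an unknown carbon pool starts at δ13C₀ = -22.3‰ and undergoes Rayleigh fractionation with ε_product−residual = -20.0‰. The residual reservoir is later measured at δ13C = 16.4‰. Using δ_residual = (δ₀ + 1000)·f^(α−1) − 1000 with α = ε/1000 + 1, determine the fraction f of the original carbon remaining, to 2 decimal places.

0.14

α − 1 = ε/1000 = -0.0200
(δ_res + 1000)/(δ₀ + 1000) = (16.4 + 1000)/(-22.3 + 1000) = 1016.4/977.7 = 1.039583
f = 1.039583^(1/-0.0200) = exp(ln(1.039583)/-0.0200) = exp(0.03882/-0.0200)
f = exp(-1.9410) = 0.1436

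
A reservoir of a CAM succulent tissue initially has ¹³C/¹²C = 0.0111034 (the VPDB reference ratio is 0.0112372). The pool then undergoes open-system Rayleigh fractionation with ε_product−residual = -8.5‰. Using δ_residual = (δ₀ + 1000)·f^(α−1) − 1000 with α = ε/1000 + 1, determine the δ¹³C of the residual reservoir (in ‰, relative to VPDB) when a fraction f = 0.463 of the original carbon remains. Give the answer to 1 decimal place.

-5.4‰

δ₀ = (0.0111034/0.0112372 − 1)×1000 = (0.988093 − 1)×1000 = -11.907‰
α − 1 = ε/1000 = -0.0085
f^(α−1) = 0.463^(-0.0085) = 1.006567
δ_res = (-11.907 + 1000) × 1.006567 − 1000 = 994.582 − 1000 = -5.42‰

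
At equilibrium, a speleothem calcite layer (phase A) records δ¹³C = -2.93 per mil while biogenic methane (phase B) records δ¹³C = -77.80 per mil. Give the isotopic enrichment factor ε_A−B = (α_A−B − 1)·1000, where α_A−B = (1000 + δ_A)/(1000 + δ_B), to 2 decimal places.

81.19 per mil

α_A−B = (1000 + -2.93) / (1000 + -77.80) = 997.07 / 922.20 = 1.081186
ε_A−B = (1.081186 − 1) × 1000 = 81.186 per mil
(The approximation ε ≈ δ_A − δ_B would give 74.87 per mil.)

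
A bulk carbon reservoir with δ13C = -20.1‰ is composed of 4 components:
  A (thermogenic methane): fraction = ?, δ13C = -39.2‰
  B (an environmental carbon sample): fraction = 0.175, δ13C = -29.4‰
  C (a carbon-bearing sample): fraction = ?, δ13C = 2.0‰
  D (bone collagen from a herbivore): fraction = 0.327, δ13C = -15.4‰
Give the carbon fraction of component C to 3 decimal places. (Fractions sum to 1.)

0.233

Let f_C and f_A be the unknown fractions; fractions sum to 1 so f_C + f_A = 0.498.
Mass balance: Σ fᵢ·δᵢ = δ_bulk ⇒ f_C·(2.0) + f_A·(-39.2) = -20.1 − (-10.181) = -9.919
Substitute f_A = 0.498 − f_C:
f_C·(2.0 − -39.2) = -9.919 − 0.498×(-39.2) = 9.602
f_C = 9.602 / 41.2 = 0.2331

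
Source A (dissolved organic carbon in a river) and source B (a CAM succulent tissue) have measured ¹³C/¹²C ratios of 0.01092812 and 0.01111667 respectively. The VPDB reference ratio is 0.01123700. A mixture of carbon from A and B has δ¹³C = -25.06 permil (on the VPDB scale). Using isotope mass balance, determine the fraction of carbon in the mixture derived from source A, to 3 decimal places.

0.855

δ_A = (0.01092812/0.01123700 − 1)×1000 = (0.972512 − 1)×1000 = -27.488 permil
δ_B = (0.01111667/0.01123700 − 1)×1000 = (0.989292 − 1)×1000 = -10.708 permil
f_A = (δ_mix − δ_B)/(δ_A − δ_B) = (-25.06 − (-10.708))/(-27.488 − (-10.708))
f_A = -14.352 / -16.779 = 0.8553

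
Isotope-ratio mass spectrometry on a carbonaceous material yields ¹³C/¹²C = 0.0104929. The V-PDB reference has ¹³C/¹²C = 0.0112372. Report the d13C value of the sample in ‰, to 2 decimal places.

d13C = (R_sample / R_standard − 1) × 1000
R_sample / R_standard = 0.0104929 / 0.0112372 = 0.933765
d13C = (0.933765 − 1) × 1000 = -66.235‰

-66.24‰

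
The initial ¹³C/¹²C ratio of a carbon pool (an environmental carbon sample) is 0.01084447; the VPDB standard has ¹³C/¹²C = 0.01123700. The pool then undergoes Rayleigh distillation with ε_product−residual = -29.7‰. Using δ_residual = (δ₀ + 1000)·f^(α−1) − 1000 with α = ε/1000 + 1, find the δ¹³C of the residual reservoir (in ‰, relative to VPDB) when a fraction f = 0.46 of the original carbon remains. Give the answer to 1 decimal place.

-12.4‰

δ₀ = (0.01084447/0.01123700 − 1)×1000 = (0.965068 − 1)×1000 = -34.932‰
α − 1 = ε/1000 = -0.0297
f^(α−1) = 0.46^(-0.0297) = 1.023331
δ_res = (-34.932 + 1000) × 1.023331 − 1000 = 987.584 − 1000 = -12.42‰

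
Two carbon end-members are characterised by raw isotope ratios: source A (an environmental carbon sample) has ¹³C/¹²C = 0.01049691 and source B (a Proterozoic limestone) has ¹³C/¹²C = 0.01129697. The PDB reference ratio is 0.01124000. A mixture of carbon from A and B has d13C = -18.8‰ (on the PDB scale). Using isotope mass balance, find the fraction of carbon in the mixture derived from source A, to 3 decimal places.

0.335

δ_A = (0.01049691/0.01124000 − 1)×1000 = (0.933889 − 1)×1000 = -66.111‰
δ_B = (0.01129697/0.01124000 − 1)×1000 = (1.005069 − 1)×1000 = 5.069‰
f_A = (δ_mix − δ_B)/(δ_A − δ_B) = (-18.8 − (5.069))/(-66.111 − (5.069))
f_A = -23.869 / -71.180 = 0.3353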